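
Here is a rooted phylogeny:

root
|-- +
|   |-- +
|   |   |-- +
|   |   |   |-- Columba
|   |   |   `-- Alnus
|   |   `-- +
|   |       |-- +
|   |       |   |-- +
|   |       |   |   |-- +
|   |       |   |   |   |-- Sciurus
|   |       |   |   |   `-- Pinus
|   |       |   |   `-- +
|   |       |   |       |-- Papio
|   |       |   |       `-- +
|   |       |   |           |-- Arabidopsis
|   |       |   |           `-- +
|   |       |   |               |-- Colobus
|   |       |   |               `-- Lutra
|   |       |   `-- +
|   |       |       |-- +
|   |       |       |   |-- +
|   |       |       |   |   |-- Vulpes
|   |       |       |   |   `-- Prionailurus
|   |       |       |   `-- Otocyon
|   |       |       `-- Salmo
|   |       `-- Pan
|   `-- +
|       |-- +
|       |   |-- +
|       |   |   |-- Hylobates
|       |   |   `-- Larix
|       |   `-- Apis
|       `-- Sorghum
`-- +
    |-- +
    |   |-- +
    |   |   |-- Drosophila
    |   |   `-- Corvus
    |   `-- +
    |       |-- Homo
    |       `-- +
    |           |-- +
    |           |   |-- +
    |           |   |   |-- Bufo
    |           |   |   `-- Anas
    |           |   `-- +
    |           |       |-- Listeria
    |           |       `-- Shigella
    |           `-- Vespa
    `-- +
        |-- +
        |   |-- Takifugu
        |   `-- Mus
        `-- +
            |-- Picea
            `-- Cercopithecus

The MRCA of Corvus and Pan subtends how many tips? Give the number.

The MRCA of Corvus and Pan is the root, so the clade is the entire tree.
That clade contains 29 terminal taxa: Alnus, Anas, Apis, Arabidopsis, Bufo, Cercopithecus, Colobus, Columba, Corvus, Drosophila, Homo, Hylobates, Larix, Listeria, Lutra, Mus, Otocyon, Pan, Papio, Picea, Pinus, Prionailurus, Salmo, Sciurus, Shigella, Sorghum, Takifugu, Vespa, Vulpes.

29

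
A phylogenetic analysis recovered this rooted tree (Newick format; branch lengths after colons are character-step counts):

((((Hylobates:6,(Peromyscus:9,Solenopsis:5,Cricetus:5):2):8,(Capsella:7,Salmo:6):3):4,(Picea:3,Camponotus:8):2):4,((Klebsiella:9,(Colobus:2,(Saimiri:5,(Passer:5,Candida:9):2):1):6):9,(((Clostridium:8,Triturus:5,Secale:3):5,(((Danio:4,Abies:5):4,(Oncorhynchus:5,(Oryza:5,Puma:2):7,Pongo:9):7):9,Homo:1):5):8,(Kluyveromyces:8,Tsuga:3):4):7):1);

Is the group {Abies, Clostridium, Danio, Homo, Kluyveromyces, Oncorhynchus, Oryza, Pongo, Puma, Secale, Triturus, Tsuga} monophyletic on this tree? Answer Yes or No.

The most recent common ancestor of these taxa subtends (((Clostridium,Triturus,Secale),(((Danio,Abies),(Oncorhynchus,(Oryza,Puma),Pongo)),Homo)),(Kluyveromyces,Tsuga)).
That clade has exactly 12 tips — every listed taxon and nothing else — so the group is monophyletic.

Yes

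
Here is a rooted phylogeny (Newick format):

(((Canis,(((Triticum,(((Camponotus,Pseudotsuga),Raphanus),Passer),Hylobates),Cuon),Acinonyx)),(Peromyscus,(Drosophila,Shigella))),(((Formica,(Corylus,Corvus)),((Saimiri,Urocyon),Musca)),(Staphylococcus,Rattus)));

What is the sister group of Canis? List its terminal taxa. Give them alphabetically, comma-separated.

Canis attaches to the tree at the node subtending (Canis,(((Triticum,(((Camponotus,Pseudotsuga),Raphanus),Passer),Hylobates),Cuon),Acinonyx)).
The other lineage descending from that same node — the sister group — is (((Triticum,(((Camponotus,Pseudotsuga),Raphanus),Passer),Hylobates),Cuon),Acinonyx); its 8 tips in alphabetical order are the answer.

Acinonyx, Camponotus, Cuon, Hylobates, Passer, Pseudotsuga, Raphanus, Triticum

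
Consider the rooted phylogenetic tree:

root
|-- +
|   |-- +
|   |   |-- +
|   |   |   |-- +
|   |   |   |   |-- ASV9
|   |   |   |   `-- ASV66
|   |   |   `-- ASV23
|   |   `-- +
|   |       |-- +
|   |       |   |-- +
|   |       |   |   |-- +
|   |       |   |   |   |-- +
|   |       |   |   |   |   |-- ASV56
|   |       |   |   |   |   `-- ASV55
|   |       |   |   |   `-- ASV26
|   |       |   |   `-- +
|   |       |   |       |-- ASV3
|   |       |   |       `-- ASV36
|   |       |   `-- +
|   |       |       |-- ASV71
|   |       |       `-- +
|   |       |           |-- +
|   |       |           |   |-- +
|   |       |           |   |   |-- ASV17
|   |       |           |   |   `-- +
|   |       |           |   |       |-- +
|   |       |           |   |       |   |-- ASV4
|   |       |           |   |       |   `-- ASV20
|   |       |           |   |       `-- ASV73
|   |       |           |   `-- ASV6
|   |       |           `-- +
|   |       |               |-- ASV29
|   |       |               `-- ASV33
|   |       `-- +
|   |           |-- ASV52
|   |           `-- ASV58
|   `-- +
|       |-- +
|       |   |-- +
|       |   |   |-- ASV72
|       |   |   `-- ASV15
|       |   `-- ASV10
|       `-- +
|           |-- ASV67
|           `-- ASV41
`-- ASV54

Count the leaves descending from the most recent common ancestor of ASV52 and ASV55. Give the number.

The MRCA of ASV52 and ASV55 is the node subtending (((((ASV56,ASV55),ASV26),(ASV3,ASV36)),(ASV71,(((ASV17,((ASV4,ASV20),ASV73)),ASV6),(ASV29,ASV33)))),(ASV52,ASV58)).
That clade contains 15 terminal taxa: ASV17, ASV20, ASV26, ASV29, ASV3, ASV33, ASV36, ASV4, ASV52, ASV55, ASV56, ASV58, ASV6, ASV71, ASV73.

15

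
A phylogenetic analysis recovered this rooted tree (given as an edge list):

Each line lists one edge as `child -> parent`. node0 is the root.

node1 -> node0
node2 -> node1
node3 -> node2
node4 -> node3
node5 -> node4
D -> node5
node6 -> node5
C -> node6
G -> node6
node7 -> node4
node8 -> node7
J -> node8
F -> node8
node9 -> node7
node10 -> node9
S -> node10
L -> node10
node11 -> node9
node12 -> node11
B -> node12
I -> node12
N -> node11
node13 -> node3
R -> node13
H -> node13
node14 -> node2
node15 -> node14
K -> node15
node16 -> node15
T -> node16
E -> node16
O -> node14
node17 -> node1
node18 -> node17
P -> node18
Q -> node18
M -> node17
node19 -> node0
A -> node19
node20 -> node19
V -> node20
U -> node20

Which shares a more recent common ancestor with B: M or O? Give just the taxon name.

The MRCA of B and O subtends ((((D,(C,G)),((J,F),((S,L),((B,I),N)))),(R,H)),((K,(T,E)),O)) (16 taxa).
The MRCA of B and M subtends (((((D,(C,G)),((J,F),((S,L),((B,I),N)))),(R,H)),((K,(T,E)),O)),((P,Q),M)) (19 taxa).
The first is nested inside the second, so B shares a more recent common ancestor with O.

O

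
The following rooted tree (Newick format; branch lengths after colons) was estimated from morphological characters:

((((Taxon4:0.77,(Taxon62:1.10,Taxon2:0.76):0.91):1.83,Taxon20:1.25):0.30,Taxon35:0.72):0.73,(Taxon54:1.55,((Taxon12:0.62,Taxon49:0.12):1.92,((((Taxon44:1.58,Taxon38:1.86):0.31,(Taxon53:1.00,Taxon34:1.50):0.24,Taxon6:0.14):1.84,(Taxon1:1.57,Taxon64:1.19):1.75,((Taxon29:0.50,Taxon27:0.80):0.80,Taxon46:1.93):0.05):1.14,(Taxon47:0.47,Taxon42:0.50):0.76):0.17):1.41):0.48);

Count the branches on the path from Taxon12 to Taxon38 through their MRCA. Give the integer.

7

The MRCA of Taxon12 and Taxon38 is the node subtending ((Taxon12,Taxon49),((((Taxon44,Taxon38),(Taxon53,Taxon34),Taxon6),(Taxon1,Taxon64),((Taxon29,Taxon27),Taxon46)),(Taxon47,Taxon42))).
From Taxon12 up to that node: 2 branches. From Taxon38 up to the same node: 5 branches. Total: 2 + 5 = 7.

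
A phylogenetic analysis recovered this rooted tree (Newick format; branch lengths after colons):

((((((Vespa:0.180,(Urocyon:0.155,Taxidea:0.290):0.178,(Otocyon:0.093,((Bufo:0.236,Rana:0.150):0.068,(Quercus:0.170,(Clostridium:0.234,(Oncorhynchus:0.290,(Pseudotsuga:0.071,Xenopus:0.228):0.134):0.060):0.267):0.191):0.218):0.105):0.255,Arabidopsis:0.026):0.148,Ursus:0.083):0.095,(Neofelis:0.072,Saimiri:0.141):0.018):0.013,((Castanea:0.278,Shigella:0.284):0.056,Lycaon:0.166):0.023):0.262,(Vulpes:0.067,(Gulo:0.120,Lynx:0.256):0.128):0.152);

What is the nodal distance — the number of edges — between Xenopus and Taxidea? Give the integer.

The MRCA of Xenopus and Taxidea is the node subtending (Vespa,(Urocyon,Taxidea),(Otocyon,((Bufo,Rana),(Quercus,(Clostridium,(Oncorhynchus,(Pseudotsuga,Xenopus))))))).
From Xenopus up to that node: 7 branches. From Taxidea up to the same node: 2 branches. Total: 7 + 2 = 9.

9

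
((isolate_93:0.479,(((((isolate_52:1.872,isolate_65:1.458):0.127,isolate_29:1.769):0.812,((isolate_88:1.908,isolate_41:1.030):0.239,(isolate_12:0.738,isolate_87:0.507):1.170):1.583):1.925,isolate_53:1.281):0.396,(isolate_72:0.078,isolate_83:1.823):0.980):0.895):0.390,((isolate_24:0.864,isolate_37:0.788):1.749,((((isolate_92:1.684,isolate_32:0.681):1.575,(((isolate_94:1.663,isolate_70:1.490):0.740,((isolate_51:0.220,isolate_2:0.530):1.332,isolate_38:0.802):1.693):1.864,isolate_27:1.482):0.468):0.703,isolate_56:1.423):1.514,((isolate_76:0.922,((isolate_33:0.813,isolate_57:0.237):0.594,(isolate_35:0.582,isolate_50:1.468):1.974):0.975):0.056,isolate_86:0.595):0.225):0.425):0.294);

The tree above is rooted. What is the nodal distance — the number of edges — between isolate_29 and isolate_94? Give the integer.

14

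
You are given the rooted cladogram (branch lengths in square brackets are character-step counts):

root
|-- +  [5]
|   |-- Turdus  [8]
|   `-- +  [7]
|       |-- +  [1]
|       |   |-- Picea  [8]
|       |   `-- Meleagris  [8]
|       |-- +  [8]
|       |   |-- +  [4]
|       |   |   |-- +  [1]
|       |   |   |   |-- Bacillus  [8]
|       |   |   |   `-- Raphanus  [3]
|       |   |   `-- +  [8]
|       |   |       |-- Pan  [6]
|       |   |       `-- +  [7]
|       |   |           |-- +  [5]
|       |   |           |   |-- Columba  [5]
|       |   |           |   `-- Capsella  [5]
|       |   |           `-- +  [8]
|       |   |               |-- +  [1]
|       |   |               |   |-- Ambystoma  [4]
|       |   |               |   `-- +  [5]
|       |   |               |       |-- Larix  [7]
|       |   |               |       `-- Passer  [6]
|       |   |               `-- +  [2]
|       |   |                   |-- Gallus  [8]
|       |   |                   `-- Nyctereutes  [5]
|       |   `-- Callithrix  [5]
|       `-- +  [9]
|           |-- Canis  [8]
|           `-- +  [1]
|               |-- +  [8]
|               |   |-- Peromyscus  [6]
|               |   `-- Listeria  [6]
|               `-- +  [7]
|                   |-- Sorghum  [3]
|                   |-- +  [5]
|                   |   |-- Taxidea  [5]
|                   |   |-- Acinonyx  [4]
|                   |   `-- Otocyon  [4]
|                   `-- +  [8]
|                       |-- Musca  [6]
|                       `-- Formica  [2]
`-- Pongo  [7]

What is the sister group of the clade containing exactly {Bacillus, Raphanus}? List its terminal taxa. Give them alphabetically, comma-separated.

The clade containing exactly {Bacillus, Raphanus} attaches to the tree at the node subtending ((Bacillus,Raphanus),(Pan,((Columba,Capsella),((Ambystoma,(Larix,Passer)),(Gallus,Nyctereutes))))).
The other lineage descending from that same node — the sister group — is (Pan,((Columba,Capsella),((Ambystoma,(Larix,Passer)),(Gallus,Nyctereutes)))); its 8 tips in alphabetical order are the answer.

Ambystoma, Capsella, Columba, Gallus, Larix, Nyctereutes, Pan, Passer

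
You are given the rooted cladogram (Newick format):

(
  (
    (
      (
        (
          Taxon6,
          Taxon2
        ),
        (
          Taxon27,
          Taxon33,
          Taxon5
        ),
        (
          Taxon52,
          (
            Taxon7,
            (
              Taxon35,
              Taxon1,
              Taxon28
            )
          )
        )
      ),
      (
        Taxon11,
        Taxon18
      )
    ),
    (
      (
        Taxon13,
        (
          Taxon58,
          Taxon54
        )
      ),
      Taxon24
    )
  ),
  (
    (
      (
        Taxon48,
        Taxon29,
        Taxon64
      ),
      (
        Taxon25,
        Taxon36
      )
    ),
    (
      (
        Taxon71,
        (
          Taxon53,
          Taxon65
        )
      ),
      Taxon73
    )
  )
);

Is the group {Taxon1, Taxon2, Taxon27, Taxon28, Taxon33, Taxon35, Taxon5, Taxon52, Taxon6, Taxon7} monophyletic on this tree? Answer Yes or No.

Yes

The most recent common ancestor of these taxa subtends ((Taxon6,Taxon2),(Taxon27,Taxon33,Taxon5),(Taxon52,(Taxon7,(Taxon35,Taxon1,Taxon28)))).
That clade has exactly 10 tips — every listed taxon and nothing else — so the group is monophyletic.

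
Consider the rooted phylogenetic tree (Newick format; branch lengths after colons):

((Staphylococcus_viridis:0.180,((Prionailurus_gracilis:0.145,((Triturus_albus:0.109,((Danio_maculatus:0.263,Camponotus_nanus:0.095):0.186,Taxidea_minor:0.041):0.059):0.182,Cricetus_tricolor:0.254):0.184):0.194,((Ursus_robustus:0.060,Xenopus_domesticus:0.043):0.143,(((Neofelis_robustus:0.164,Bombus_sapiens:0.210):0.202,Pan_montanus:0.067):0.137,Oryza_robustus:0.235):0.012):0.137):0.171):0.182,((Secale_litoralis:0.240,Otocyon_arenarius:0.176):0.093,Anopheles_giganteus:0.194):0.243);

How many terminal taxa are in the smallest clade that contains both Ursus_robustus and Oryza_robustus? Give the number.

6

The MRCA of Ursus_robustus and Oryza_robustus is the node subtending ((Ursus_robustus,Xenopus_domesticus),(((Neofelis_robustus,Bombus_sapiens),Pan_montanus),Oryza_robustus)).
That clade contains 6 terminal taxa: Bombus_sapiens, Neofelis_robustus, Oryza_robustus, Pan_montanus, Ursus_robustus, Xenopus_domesticus.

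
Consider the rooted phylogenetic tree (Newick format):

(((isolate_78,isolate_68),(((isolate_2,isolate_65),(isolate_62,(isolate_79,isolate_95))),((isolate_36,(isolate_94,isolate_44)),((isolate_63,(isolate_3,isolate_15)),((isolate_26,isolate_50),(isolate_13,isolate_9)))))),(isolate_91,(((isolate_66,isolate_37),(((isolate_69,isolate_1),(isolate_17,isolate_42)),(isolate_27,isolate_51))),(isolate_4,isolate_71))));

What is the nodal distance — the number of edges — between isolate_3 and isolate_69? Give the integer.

14

The MRCA of isolate_3 and isolate_69 is the root of the tree.
From isolate_3 up to that node: 7 branches. From isolate_69 up to the same node: 7 branches. Total: 7 + 7 = 14.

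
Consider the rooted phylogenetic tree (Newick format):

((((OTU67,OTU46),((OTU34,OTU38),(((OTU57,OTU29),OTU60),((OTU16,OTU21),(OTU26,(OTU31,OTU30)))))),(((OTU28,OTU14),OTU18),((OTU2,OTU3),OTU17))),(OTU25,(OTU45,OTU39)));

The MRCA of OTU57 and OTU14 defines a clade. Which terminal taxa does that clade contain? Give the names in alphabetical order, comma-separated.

OTU14, OTU16, OTU17, OTU18, OTU2, OTU21, OTU26, OTU28, OTU29, OTU3, OTU30, OTU31, OTU34, OTU38, OTU46, OTU57, OTU60, OTU67

Tracing OTU57: it sits inside (OTU57,OTU29).
Tracing OTU14: it sits inside (OTU28,OTU14).
The smallest clade enclosing both is (((OTU67,OTU46),((OTU34,OTU38),(((OTU57,OTU29),OTU60),((OTU16,OTU21),(OTU26,(OTU31,OTU30)))))),(((OTU28,OTU14),OTU18),((OTU2,OTU3),OTU17))); the answer is its 18 terminal taxa in alphabetical order.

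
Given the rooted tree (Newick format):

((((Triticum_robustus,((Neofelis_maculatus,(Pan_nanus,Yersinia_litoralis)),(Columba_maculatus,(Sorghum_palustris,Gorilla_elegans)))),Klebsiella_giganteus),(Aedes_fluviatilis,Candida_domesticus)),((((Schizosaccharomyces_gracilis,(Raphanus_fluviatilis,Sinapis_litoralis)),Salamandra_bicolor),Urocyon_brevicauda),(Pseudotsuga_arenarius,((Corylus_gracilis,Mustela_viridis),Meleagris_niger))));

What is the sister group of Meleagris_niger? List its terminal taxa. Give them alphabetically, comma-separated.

Meleagris_niger attaches to the tree at the node subtending ((Corylus_gracilis,Mustela_viridis),Meleagris_niger).
The other lineage descending from that same node — the sister group — is (Corylus_gracilis,Mustela_viridis); its 2 tips in alphabetical order are the answer.

Corylus_gracilis, Mustela_viridis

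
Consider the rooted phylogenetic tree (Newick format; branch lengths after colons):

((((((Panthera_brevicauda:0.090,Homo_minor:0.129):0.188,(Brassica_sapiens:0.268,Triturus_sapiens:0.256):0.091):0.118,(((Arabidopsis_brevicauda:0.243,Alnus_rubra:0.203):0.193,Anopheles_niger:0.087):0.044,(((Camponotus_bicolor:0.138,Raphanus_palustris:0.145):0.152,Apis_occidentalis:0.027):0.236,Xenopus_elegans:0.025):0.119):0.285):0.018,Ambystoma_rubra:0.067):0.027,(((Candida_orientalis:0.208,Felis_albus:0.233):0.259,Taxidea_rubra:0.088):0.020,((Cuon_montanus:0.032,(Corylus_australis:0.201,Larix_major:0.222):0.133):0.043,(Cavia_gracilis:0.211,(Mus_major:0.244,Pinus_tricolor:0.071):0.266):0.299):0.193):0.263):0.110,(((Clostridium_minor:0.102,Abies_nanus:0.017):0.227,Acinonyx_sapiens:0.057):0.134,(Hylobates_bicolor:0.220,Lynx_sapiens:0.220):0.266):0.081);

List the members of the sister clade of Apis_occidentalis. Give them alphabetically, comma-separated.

Camponotus_bicolor, Raphanus_palustris

Apis_occidentalis attaches to the tree at the node subtending ((Camponotus_bicolor,Raphanus_palustris),Apis_occidentalis).
The other lineage descending from that same node — the sister group — is (Camponotus_bicolor,Raphanus_palustris); its 2 tips in alphabetical order are the answer.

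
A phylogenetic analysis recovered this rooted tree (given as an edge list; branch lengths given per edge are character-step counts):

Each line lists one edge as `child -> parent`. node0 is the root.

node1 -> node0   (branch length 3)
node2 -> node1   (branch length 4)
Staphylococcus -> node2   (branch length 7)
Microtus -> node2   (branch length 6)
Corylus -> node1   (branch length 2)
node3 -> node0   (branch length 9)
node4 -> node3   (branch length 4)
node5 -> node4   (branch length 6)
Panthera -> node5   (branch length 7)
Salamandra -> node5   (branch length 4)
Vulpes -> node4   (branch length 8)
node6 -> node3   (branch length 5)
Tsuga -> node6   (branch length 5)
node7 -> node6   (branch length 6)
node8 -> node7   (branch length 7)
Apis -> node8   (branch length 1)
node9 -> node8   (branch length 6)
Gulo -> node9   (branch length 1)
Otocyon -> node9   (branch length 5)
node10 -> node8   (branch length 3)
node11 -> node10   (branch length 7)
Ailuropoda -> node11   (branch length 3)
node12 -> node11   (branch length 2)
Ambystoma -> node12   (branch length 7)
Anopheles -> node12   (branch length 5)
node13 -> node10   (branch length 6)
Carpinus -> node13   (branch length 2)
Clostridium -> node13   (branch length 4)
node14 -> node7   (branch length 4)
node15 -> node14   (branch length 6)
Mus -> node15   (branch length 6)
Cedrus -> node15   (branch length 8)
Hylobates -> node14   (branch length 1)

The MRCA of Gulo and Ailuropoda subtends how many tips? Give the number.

8

The MRCA of Gulo and Ailuropoda is the node subtending (Apis,(Gulo,Otocyon),((Ailuropoda,(Ambystoma,Anopheles)),(Carpinus,Clostridium))).
That clade contains 8 terminal taxa: Ailuropoda, Ambystoma, Anopheles, Apis, Carpinus, Clostridium, Gulo, Otocyon.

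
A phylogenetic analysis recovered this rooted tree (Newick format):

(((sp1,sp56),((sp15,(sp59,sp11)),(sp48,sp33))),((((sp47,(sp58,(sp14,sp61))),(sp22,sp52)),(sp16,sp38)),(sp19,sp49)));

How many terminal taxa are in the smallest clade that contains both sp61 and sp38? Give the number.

The MRCA of sp61 and sp38 is the node subtending (((sp47,(sp58,(sp14,sp61))),(sp22,sp52)),(sp16,sp38)).
That clade contains 8 terminal taxa: sp14, sp16, sp22, sp38, sp47, sp52, sp58, sp61.

8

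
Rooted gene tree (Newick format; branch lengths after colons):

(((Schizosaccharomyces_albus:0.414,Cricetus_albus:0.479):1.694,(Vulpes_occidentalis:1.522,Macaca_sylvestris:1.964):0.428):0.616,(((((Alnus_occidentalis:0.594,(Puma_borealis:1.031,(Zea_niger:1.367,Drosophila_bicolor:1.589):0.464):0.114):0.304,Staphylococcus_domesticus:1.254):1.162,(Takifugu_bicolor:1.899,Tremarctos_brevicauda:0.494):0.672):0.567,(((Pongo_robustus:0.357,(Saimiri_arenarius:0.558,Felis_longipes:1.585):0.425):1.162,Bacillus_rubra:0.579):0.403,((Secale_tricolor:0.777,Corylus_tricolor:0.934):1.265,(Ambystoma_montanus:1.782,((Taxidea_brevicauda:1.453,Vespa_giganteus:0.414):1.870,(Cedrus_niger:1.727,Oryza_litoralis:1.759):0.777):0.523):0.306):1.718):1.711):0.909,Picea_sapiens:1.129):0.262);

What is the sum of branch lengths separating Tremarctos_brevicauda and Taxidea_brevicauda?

9.314

The path runs Tremarctos_brevicauda → … → MRCA → … → Taxidea_brevicauda; the MRCA is the node subtending ((((Alnus_occidentalis,(Puma_borealis,(Zea_niger,Drosophila_bicolor))),Staphylococcus_domesticus),(Takifugu_bicolor,Tremarctos_brevicauda)),(((Pongo_robustus,(Saimiri_arenarius,Felis_longipes)),Bacillus_rubra),((Secale_tricolor,Corylus_tricolor),(Ambystoma_montanus,((Taxidea_brevicauda,Vespa_giganteus),(Cedrus_niger,Oryza_litoralis)))))).
Branch lengths along that path: 0.494 + 0.672 + 0.567 + 1.711 + 1.718 + 0.306 + 0.523 + 1.870 + 1.453 = 9.314.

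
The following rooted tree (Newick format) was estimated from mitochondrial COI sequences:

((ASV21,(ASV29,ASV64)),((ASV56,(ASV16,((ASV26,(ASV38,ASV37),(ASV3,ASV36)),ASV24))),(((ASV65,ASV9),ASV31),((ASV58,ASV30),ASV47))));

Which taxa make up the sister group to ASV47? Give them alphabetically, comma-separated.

ASV30, ASV58

ASV47 attaches to the tree at the node subtending ((ASV58,ASV30),ASV47).
The other lineage descending from that same node — the sister group — is (ASV58,ASV30); its 2 tips in alphabetical order are the answer.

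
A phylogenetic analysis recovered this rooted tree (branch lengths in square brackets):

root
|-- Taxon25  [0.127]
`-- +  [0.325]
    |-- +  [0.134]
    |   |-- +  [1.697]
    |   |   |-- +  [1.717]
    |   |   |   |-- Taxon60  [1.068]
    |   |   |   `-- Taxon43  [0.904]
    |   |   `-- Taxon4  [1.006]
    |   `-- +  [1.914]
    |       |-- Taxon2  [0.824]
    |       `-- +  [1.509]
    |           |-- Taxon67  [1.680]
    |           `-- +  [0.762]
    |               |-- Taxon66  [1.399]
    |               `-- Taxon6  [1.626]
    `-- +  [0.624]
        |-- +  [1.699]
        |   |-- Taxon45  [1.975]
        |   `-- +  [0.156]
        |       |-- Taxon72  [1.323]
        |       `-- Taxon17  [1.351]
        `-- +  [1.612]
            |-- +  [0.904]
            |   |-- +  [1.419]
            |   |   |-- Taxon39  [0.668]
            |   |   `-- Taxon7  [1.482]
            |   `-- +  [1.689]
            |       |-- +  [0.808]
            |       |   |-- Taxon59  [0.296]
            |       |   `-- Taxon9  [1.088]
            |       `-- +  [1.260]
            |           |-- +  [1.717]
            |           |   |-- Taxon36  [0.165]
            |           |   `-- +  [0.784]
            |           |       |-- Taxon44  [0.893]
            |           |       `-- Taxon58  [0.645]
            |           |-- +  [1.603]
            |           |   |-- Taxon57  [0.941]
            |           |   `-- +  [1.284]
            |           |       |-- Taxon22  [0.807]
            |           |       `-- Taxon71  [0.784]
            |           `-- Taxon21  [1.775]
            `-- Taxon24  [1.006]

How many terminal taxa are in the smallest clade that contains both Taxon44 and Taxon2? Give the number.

The MRCA of Taxon44 and Taxon2 is the node subtending ((((Taxon60,Taxon43),Taxon4),(Taxon2,(Taxon67,(Taxon66,Taxon6)))),((Taxon45,(Taxon72,Taxon17)),(((Taxon39,Taxon7),((Taxon59,Taxon9),((Taxon36,(Taxon44,Taxon58)),(Taxon57,(Taxon22,Taxon71)),Taxon21))),Taxon24))).
That clade contains 22 terminal taxa: Taxon17, Taxon2, Taxon21, Taxon22, Taxon24, Taxon36, Taxon39, Taxon4, Taxon43, Taxon44, Taxon45, Taxon57, Taxon58, Taxon59, Taxon6, Taxon60, Taxon66, Taxon67, Taxon7, Taxon71, Taxon72, Taxon9.

22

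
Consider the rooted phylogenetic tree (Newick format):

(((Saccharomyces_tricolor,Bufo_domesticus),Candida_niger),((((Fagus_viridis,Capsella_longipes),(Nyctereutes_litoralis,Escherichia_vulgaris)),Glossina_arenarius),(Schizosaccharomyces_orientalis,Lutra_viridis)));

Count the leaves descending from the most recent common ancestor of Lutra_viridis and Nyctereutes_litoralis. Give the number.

The MRCA of Lutra_viridis and Nyctereutes_litoralis is the node subtending ((((Fagus_viridis,Capsella_longipes),(Nyctereutes_litoralis,Escherichia_vulgaris)),Glossina_arenarius),(Schizosaccharomyces_orientalis,Lutra_viridis)).
That clade contains 7 terminal taxa: Capsella_longipes, Escherichia_vulgaris, Fagus_viridis, Glossina_arenarius, Lutra_viridis, Nyctereutes_litoralis, Schizosaccharomyces_orientalis.

7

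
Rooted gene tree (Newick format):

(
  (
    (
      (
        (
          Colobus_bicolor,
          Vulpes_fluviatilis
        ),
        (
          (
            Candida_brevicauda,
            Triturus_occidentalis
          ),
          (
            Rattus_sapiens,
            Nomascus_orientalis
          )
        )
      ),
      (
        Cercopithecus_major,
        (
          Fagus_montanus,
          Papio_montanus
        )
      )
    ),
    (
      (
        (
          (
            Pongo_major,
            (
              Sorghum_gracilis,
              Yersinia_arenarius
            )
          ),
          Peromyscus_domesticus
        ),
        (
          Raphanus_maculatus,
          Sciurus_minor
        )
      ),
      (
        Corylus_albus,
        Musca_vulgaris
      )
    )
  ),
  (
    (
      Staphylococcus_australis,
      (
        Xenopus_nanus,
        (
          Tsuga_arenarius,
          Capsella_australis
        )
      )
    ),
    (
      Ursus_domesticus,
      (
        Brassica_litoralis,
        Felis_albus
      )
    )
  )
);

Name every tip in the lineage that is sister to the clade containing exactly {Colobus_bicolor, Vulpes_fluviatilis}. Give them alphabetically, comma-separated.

The clade containing exactly {Colobus_bicolor, Vulpes_fluviatilis} attaches to the tree at the node subtending ((Colobus_bicolor,Vulpes_fluviatilis),((Candida_brevicauda,Triturus_occidentalis),(Rattus_sapiens,Nomascus_orientalis))).
The other lineage descending from that same node — the sister group — is ((Candida_brevicauda,Triturus_occidentalis),(Rattus_sapiens,Nomascus_orientalis)); its 4 tips in alphabetical order are the answer.

Candida_brevicauda, Nomascus_orientalis, Rattus_sapiens, Triturus_occidentalis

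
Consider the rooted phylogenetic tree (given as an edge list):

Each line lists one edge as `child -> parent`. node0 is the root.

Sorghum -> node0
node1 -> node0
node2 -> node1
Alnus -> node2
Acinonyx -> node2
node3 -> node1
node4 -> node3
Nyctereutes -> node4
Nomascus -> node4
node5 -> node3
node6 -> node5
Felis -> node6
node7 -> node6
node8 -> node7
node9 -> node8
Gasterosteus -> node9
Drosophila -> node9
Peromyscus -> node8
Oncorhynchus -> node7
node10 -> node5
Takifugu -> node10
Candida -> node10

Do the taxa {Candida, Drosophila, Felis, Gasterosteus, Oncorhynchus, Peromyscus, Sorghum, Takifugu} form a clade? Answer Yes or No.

The MRCA of the listed taxa is the root, so the smallest clade containing them is the whole tree.
That clade also contains Acinonyx, Alnus, Nomascus, Nyctereutes, which are not in the proposed group, so the group is not monophyletic.

No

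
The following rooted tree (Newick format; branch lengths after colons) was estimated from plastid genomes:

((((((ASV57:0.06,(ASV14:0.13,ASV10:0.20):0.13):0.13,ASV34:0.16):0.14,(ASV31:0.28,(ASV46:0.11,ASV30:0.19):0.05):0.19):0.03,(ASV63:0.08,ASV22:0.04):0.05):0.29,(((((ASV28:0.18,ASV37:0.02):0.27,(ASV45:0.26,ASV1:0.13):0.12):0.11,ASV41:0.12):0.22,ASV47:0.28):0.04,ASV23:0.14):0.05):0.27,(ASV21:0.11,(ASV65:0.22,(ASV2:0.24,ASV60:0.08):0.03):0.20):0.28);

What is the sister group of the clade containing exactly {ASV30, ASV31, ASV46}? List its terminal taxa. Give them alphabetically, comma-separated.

ASV10, ASV14, ASV34, ASV57

The clade containing exactly {ASV30, ASV31, ASV46} attaches to the tree at the node subtending (((ASV57,(ASV14,ASV10)),ASV34),(ASV31,(ASV46,ASV30))).
The other lineage descending from that same node — the sister group — is ((ASV57,(ASV14,ASV10)),ASV34); its 4 tips in alphabetical order are the answer.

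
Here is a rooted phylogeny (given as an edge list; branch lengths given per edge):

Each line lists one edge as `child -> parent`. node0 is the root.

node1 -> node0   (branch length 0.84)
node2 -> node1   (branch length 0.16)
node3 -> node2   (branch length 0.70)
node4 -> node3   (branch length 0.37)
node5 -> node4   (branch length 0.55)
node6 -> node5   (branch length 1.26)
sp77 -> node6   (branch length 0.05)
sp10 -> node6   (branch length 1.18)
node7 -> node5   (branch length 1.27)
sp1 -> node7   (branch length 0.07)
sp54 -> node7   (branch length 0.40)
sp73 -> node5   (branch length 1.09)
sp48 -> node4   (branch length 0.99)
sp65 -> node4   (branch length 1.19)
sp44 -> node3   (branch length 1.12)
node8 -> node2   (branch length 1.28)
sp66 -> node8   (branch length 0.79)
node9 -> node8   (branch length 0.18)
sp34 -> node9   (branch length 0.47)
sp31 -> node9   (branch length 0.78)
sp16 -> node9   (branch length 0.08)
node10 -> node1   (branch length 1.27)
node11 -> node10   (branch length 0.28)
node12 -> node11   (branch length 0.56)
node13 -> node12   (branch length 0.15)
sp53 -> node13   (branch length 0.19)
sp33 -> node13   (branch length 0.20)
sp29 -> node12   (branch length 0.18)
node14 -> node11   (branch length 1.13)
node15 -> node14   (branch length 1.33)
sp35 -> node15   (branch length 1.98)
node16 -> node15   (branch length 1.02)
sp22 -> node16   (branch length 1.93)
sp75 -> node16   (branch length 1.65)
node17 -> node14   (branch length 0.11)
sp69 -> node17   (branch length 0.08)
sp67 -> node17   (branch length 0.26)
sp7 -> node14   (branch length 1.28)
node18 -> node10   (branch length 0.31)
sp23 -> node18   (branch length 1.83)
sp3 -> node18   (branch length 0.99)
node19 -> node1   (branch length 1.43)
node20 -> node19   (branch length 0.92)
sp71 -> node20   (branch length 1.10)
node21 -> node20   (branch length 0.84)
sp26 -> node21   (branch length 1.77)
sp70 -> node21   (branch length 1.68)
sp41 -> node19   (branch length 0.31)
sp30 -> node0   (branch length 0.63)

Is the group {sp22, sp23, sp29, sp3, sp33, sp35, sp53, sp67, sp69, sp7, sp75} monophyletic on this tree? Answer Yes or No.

The most recent common ancestor of these taxa subtends ((((sp53,sp33),sp29),((sp35,(sp22,sp75)),(sp69,sp67),sp7)),(sp23,sp3)).
That clade has exactly 11 tips — every listed taxon and nothing else — so the group is monophyletic.

Yes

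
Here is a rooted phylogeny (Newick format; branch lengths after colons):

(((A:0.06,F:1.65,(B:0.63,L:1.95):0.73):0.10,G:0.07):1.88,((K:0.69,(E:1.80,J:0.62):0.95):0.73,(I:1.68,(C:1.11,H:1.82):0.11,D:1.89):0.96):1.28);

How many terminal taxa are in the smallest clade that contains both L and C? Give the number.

12

The MRCA of L and C is the root, so the clade is the entire tree.
That clade contains 12 terminal taxa: A, B, C, D, E, F, G, H, I, J, K, L.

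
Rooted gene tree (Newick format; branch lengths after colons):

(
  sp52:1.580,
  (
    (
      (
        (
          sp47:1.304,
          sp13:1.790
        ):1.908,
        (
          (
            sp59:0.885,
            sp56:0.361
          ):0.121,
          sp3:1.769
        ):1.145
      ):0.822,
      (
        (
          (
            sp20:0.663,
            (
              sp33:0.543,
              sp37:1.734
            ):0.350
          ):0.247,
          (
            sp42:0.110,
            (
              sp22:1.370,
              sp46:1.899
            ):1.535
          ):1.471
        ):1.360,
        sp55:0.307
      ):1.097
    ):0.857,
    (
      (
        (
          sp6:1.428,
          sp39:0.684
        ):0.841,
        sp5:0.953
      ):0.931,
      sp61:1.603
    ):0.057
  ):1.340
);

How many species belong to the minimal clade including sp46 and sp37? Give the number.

6

The MRCA of sp46 and sp37 is the node subtending ((sp20,(sp33,sp37)),(sp42,(sp22,sp46))).
That clade contains 6 terminal taxa: sp20, sp22, sp33, sp37, sp42, sp46.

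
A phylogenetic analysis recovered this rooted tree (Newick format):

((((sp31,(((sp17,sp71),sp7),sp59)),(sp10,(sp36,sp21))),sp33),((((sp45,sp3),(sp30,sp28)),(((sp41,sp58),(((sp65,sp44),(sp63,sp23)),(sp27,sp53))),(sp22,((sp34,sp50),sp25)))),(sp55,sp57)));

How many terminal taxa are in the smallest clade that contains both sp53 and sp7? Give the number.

27

The MRCA of sp53 and sp7 is the root, so the clade is the entire tree.
That clade contains 27 terminal taxa: sp10, sp17, sp21, sp22, sp23, sp25, sp27, sp28, sp3, sp30, sp31, sp33, sp34, sp36, sp41, sp44, sp45, sp50, sp53, sp55, sp57, sp58, sp59, sp63, sp65, sp7, sp71.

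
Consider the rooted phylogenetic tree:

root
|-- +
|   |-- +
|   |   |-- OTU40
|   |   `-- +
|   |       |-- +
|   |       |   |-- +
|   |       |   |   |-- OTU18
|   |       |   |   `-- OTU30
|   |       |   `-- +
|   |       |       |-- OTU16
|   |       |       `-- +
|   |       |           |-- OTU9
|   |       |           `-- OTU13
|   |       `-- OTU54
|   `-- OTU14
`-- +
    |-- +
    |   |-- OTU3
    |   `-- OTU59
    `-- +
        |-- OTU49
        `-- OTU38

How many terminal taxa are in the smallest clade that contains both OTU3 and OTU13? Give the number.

12

The MRCA of OTU3 and OTU13 is the root, so the clade is the entire tree.
That clade contains 12 terminal taxa: OTU13, OTU14, OTU16, OTU18, OTU3, OTU30, OTU38, OTU40, OTU49, OTU54, OTU59, OTU9.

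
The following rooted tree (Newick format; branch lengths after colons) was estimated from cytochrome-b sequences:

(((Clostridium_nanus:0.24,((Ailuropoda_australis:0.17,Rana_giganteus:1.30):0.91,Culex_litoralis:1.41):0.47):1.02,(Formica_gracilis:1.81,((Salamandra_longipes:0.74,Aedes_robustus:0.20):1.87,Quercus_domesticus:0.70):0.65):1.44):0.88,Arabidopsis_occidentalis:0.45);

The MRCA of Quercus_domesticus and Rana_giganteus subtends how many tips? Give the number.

The MRCA of Quercus_domesticus and Rana_giganteus is the node subtending ((Clostridium_nanus,((Ailuropoda_australis,Rana_giganteus),Culex_litoralis)),(Formica_gracilis,((Salamandra_longipes,Aedes_robustus),Quercus_domesticus))).
That clade contains 8 terminal taxa: Aedes_robustus, Ailuropoda_australis, Clostridium_nanus, Culex_litoralis, Formica_gracilis, Quercus_domesticus, Rana_giganteus, Salamandra_longipes.

8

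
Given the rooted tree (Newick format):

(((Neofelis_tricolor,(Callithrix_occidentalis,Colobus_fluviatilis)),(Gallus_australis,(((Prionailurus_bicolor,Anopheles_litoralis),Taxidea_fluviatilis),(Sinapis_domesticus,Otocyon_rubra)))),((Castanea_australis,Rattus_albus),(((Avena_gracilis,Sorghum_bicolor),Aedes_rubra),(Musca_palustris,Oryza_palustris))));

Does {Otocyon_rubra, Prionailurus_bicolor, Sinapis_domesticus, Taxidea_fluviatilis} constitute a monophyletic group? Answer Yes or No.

No

The MRCA of the listed taxa subtends (((Prionailurus_bicolor,Anopheles_litoralis),Taxidea_fluviatilis),(Sinapis_domesticus,Otocyon_rubra)).
That clade also contains Anopheles_litoralis, which is not in the proposed group, so the group is not monophyletic.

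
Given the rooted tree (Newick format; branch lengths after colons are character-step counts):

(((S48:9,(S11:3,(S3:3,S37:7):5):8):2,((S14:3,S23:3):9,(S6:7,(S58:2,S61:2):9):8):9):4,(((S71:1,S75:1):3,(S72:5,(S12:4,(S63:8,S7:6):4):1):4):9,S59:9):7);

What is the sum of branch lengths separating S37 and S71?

The path runs S37 → … → MRCA → … → S71; the MRCA is the root of the tree.
Branch lengths along that path: 7 + 5 + 8 + 2 + 4 + 7 + 9 + 3 + 1 = 46.

46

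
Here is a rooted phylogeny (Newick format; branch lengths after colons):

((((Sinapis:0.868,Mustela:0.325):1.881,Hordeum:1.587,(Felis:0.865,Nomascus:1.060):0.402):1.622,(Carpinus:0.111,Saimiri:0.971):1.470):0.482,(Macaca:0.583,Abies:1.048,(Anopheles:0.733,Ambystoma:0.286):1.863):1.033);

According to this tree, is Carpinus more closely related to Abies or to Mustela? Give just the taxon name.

Mustela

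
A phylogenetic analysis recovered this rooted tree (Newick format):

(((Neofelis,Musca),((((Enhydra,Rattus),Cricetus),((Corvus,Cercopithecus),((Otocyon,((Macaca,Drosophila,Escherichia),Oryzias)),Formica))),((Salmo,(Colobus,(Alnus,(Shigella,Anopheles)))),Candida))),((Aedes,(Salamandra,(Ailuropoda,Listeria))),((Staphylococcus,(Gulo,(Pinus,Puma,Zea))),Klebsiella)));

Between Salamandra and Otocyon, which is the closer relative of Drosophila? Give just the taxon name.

Otocyon

The MRCA of Drosophila and Otocyon subtends (Otocyon,((Macaca,Drosophila,Escherichia),Oryzias)) (5 taxa).
The MRCA of Drosophila and Salamandra is the root, subtending the entire tree (29 taxa).
The first is nested inside the second, so Drosophila shares a more recent common ancestor with Otocyon.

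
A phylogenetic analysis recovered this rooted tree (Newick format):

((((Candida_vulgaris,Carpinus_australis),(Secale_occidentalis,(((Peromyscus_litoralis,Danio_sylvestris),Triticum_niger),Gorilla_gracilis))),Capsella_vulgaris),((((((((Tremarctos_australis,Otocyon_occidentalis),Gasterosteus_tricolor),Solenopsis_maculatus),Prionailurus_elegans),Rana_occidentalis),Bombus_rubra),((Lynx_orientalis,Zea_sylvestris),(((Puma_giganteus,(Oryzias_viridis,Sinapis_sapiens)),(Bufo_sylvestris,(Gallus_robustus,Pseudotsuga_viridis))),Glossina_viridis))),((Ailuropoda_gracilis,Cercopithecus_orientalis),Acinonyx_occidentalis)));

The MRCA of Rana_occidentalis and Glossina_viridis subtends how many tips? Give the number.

The MRCA of Rana_occidentalis and Glossina_viridis is the node subtending (((((((Tremarctos_australis,Otocyon_occidentalis),Gasterosteus_tricolor),Solenopsis_maculatus),Prionailurus_elegans),Rana_occidentalis),Bombus_rubra),((Lynx_orientalis,Zea_sylvestris),(((Puma_giganteus,(Oryzias_viridis,Sinapis_sapiens)),(Bufo_sylvestris,(Gallus_robustus,Pseudotsuga_viridis))),Glossina_viridis))).
That clade contains 16 terminal taxa: Bombus_rubra, Bufo_sylvestris, Gallus_robustus, Gasterosteus_tricolor, Glossina_viridis, Lynx_orientalis, Oryzias_viridis, Otocyon_occidentalis, Prionailurus_elegans, Pseudotsuga_viridis, Puma_giganteus, Rana_occidentalis, Sinapis_sapiens, Solenopsis_maculatus, Tremarctos_australis, Zea_sylvestris.

16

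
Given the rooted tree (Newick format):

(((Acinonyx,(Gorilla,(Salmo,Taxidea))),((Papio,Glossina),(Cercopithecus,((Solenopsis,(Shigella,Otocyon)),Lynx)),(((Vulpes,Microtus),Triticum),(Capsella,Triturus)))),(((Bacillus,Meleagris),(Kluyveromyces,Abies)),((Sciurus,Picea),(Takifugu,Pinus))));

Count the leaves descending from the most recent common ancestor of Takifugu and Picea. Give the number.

4

The MRCA of Takifugu and Picea is the node subtending ((Sciurus,Picea),(Takifugu,Pinus)).
That clade contains 4 terminal taxa: Picea, Pinus, Sciurus, Takifugu.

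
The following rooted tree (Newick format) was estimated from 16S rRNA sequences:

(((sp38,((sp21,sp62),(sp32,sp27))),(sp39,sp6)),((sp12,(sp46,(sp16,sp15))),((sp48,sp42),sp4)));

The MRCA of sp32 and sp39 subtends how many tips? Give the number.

The MRCA of sp32 and sp39 is the node subtending ((sp38,((sp21,sp62),(sp32,sp27))),(sp39,sp6)).
That clade contains 7 terminal taxa: sp21, sp27, sp32, sp38, sp39, sp6, sp62.

7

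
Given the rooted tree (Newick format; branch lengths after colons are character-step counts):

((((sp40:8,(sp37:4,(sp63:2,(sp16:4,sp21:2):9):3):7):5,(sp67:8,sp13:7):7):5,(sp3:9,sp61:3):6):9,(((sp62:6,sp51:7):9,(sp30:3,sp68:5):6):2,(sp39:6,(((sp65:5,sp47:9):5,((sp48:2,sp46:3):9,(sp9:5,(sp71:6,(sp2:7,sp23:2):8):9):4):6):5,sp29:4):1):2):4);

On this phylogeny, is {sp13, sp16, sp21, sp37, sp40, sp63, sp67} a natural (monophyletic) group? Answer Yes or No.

The most recent common ancestor of these taxa subtends ((sp40,(sp37,(sp63,(sp16,sp21)))),(sp67,sp13)).
That clade has exactly 7 tips — every listed taxon and nothing else — so the group is monophyletic.

Yes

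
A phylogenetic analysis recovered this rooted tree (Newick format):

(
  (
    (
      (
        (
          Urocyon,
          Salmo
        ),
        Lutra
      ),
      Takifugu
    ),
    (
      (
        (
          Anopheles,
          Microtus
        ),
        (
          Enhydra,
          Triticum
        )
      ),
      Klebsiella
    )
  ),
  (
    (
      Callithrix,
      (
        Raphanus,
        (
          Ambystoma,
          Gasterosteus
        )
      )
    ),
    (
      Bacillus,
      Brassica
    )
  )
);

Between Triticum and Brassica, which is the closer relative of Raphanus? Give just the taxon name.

Brassica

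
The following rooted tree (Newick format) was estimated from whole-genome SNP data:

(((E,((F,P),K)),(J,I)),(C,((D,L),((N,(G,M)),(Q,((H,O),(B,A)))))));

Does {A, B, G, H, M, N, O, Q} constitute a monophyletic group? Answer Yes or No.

Yes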